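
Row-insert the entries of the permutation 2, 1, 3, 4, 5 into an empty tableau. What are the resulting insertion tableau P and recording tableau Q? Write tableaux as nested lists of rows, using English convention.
P = [[1, 3, 4, 5], [2]], Q = [[1, 3, 4, 5], [2]]

Insert each entry of the permutation into P by Schensted row insertion, recording in Q the position of each new cell.

Insert 2: appended to row 1. P = [[2]], Q = [[1]].
Insert 1: 1 bumps 2 from row 1; 2 starts row 2. P = [[1], [2]], Q = [[1], [2]].
Insert 3: appended to row 1. P = [[1, 3], [2]], Q = [[1, 3], [2]].
Insert 4: appended to row 1. P = [[1, 3, 4], [2]], Q = [[1, 3, 4], [2]].
Insert 5: appended to row 1. P = [[1, 3, 4, 5], [2]], Q = [[1, 3, 4, 5], [2]].

So P = [[1, 3, 4, 5], [2]], Q = [[1, 3, 4, 5], [2]].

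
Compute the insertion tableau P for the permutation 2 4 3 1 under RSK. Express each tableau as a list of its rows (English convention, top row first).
P = [[1, 3], [2], [4]]

Insert 2: appended to row 1. P = [[2]].
Insert 4: appended to row 1. P = [[2, 4]].
Insert 3: 3 bumps 4 from row 1; 4 starts row 2. P = [[2, 3], [4]].
Insert 1: 1 bumps 2 from row 1; 2 bumps 4 from row 2; 4 starts row 3. P = [[1, 3], [2], [4]].

So P = [[1, 3], [2], [4]].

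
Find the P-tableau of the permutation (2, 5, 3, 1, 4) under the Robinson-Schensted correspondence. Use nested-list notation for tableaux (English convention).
P = [[1, 3, 4], [2], [5]]

Insert 2: appended to row 1. P = [[2]].
Insert 5: appended to row 1. P = [[2, 5]].
Insert 3: 3 bumps 5 from row 1; 5 starts row 2. P = [[2, 3], [5]].
Insert 1: 1 bumps 2 from row 1; 2 bumps 5 from row 2; 5 starts row 3. P = [[1, 3], [2], [5]].
Insert 4: appended to row 1. P = [[1, 3, 4], [2], [5]].

So P = [[1, 3, 4], [2], [5]].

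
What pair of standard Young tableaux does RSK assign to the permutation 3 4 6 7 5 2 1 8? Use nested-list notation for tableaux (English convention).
P = [[1, 4, 5, 7, 8], [2], [3], [6]], Q = [[1, 2, 3, 4, 8], [5], [6], [7]]

Insert each entry of the permutation into P by Schensted row insertion, recording in Q the position of each new cell.

After inserting 3: P = [[3]].
After inserting 4: P = [[3, 4]].
After inserting 6: P = [[3, 4, 6]].
After inserting 7: P = [[3, 4, 6, 7]].
After inserting 5: P = [[3, 4, 5, 7], [6]].
After inserting 2: P = [[2, 4, 5, 7], [3], [6]].
After inserting 1: P = [[1, 4, 5, 7], [2], [3], [6]].
After inserting 8: P = [[1, 4, 5, 7, 8], [2], [3], [6]].

So P = [[1, 4, 5, 7, 8], [2], [3], [6]], Q = [[1, 2, 3, 4, 8], [5], [6], [7]].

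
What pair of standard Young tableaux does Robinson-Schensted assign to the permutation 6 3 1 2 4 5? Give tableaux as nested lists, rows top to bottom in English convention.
P = [[1, 2, 4, 5], [3], [6]], Q = [[1, 4, 5, 6], [2], [3]]

Insert each entry of the permutation into P by Schensted row insertion, recording in Q the position of each new cell.

After inserting 6: P = [[6]].
After inserting 3: P = [[3], [6]].
After inserting 1: P = [[1], [3], [6]].
After inserting 2: P = [[1, 2], [3], [6]].
After inserting 4: P = [[1, 2, 4], [3], [6]].
After inserting 5: P = [[1, 2, 4, 5], [3], [6]].

So P = [[1, 2, 4, 5], [3], [6]], Q = [[1, 4, 5, 6], [2], [3]].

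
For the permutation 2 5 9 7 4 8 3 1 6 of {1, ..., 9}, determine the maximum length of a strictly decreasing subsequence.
5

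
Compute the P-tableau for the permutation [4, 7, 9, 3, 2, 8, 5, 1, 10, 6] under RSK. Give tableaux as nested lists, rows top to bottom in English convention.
P = [[1, 5, 6, 10], [2, 7, 8], [3, 9], [4]]

Insert 4: appended to row 1. P = [[4]].
Insert 7: appended to row 1. P = [[4, 7]].
Insert 9: appended to row 1. P = [[4, 7, 9]].
Insert 3: 3 bumps 4 from row 1; 4 starts row 2. P = [[3, 7, 9], [4]].
Insert 2: 2 bumps 3 from row 1; 3 bumps 4 from row 2; 4 starts row 3. P = [[2, 7, 9], [3], [4]].
Insert 8: 8 bumps 9 from row 1; 9 appends to row 2. P = [[2, 7, 8], [3, 9], [4]].
Insert 5: 5 bumps 7 from row 1; 7 bumps 9 from row 2; 9 appends to row 3. P = [[2, 5, 8], [3, 7], [4, 9]].
Insert 1: 1 bumps 2 from row 1; 2 bumps 3 from row 2; 3 bumps 4 from row 3; 4 starts row 4. P = [[1, 5, 8], [2, 7], [3, 9], [4]].
Insert 10: appended to row 1. P = [[1, 5, 8, 10], [2, 7], [3, 9], [4]].
Insert 6: 6 bumps 8 from row 1; 8 appends to row 2. P = [[1, 5, 6, 10], [2, 7, 8], [3, 9], [4]].

So P = [[1, 5, 6, 10], [2, 7, 8], [3, 9], [4]].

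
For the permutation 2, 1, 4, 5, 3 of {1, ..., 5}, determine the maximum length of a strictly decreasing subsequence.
2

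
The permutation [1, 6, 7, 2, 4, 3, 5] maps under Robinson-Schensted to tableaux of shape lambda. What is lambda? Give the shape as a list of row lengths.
RSK row insertion gives P = [[1, 2, 3, 5], [4, 7], [6]], which has shape [4, 2, 1].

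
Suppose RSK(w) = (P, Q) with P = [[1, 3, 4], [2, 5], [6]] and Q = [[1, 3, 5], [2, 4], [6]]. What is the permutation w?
Reverse the RSK construction: for i from n down to 1, find the cell of Q containing i, remove the entry at that cell from P, and reverse-bump it up through P; the value ejected from row 1 is w(i).

Step i=6: Q has 6 at row 3, column 1; remove 6 from row 3 of P and reverse-bump: 6 enters row 2 and ejects 5; 5 enters row 1 and ejects 4. So w(6) = 4. P is now [[1, 3, 5], [2, 6]].
Step i=5: Q has 5 at row 1, column 3; remove that cell from P, ejecting 5. So w(5) = 5. P is now [[1, 3], [2, 6]].
Step i=4: Q has 4 at row 2, column 2; remove 6 from row 2 of P and reverse-bump: 6 enters row 1 and ejects 3. So w(4) = 3. P is now [[1, 6], [2]].
Step i=3: Q has 3 at row 1, column 2; remove that cell from P, ejecting 6. So w(3) = 6. P is now [[1], [2]].
Step i=2: Q has 2 at row 2, column 1; remove 2 from row 2 of P and reverse-bump: 2 enters row 1 and ejects 1. So w(2) = 1. P is now [[2]].
Step i=1: Q has 1 at row 1, column 1; remove that cell from P, ejecting 2. So w(1) = 2. P is now [].

So w = 2 1 6 3 5 4.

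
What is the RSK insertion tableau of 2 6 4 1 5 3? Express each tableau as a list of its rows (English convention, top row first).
Insert 2: appended to row 1. P = [[2]].
Insert 6: appended to row 1. P = [[2, 6]].
Insert 4: 4 bumps 6 from row 1; 6 starts row 2. P = [[2, 4], [6]].
Insert 1: 1 bumps 2 from row 1; 2 bumps 6 from row 2; 6 starts row 3. P = [[1, 4], [2], [6]].
Insert 5: appended to row 1. P = [[1, 4, 5], [2], [6]].
Insert 3: 3 bumps 4 from row 1; 4 appends to row 2. P = [[1, 3, 5], [2, 4], [6]].

So P = [[1, 3, 5], [2, 4], [6]].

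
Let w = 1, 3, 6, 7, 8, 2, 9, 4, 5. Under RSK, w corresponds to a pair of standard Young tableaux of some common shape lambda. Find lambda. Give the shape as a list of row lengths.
[6, 3]

Row-insert each entry into an empty tableau.

After inserting 1: P = [[1]].
After inserting 3: P = [[1, 3]].
After inserting 6: P = [[1, 3, 6]].
After inserting 7: P = [[1, 3, 6, 7]].
After inserting 8: P = [[1, 3, 6, 7, 8]].
After inserting 2: P = [[1, 2, 6, 7, 8], [3]].
After inserting 9: P = [[1, 2, 6, 7, 8, 9], [3]].
After inserting 4: P = [[1, 2, 4, 7, 8, 9], [3, 6]].
After inserting 5: P = [[1, 2, 4, 5, 8, 9], [3, 6, 7]].

The final insertion tableau P = [[1, 2, 4, 5, 8, 9], [3, 6, 7]] has shape [6, 3].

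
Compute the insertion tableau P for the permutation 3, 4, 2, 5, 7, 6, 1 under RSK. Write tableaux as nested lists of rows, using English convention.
P = [[1, 4, 5, 6], [2, 7], [3]]

Insert 3: appended to row 1. P = [[3]].
Insert 4: appended to row 1. P = [[3, 4]].
Insert 2: 2 bumps 3 from row 1; 3 starts row 2. P = [[2, 4], [3]].
Insert 5: appended to row 1. P = [[2, 4, 5], [3]].
Insert 7: appended to row 1. P = [[2, 4, 5, 7], [3]].
Insert 6: 6 bumps 7 from row 1; 7 appends to row 2. P = [[2, 4, 5, 6], [3, 7]].
Insert 1: 1 bumps 2 from row 1; 2 bumps 3 from row 2; 3 starts row 3. P = [[1, 4, 5, 6], [2, 7], [3]].

So P = [[1, 4, 5, 6], [2, 7], [3]].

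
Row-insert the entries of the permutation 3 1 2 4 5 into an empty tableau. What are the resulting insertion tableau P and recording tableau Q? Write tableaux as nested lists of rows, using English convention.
Insert each entry of the permutation into P by Schensted row insertion, recording in Q the position of each new cell.

Insert 3: appended to row 1. P = [[3]].
Insert 1: 1 bumps 3 from row 1; 3 starts row 2. P = [[1], [3]].
Insert 2: appended to row 1. P = [[1, 2], [3]].
Insert 4: appended to row 1. P = [[1, 2, 4], [3]].
Insert 5: appended to row 1. P = [[1, 2, 4, 5], [3]].

So P = [[1, 2, 4, 5], [3]], Q = [[1, 3, 4, 5], [2]].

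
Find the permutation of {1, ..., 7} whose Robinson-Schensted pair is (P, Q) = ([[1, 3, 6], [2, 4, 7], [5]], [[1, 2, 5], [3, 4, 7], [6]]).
Reverse the RSK construction: for i from n down to 1, find the cell of Q containing i, remove the entry at that cell from P, and reverse-bump it up through P; the value ejected from row 1 is w(i).

Step i=7: Q has 7 at row 2, column 3; remove 7 from row 2 of P and reverse-bump: 7 enters row 1 and ejects 6. So w(7) = 6. P is now [[1, 3, 7], [2, 4], [5]].
Step i=6: Q has 6 at row 3, column 1; remove 5 from row 3 of P and reverse-bump: 5 enters row 2 and ejects 4; 4 enters row 1 and ejects 3. So w(6) = 3. P is now [[1, 4, 7], [2, 5]].
Step i=5: Q has 5 at row 1, column 3; remove that cell from P, ejecting 7. So w(5) = 7. P is now [[1, 4], [2, 5]].
Step i=4: Q has 4 at row 2, column 2; remove 5 from row 2 of P and reverse-bump: 5 enters row 1 and ejects 4. So w(4) = 4. P is now [[1, 5], [2]].
Step i=3: Q has 3 at row 2, column 1; remove 2 from row 2 of P and reverse-bump: 2 enters row 1 and ejects 1. So w(3) = 1. P is now [[2, 5]].
Step i=2: Q has 2 at row 1, column 2; remove that cell from P, ejecting 5. So w(2) = 5. P is now [[2]].
Step i=1: Q has 1 at row 1, column 1; remove that cell from P, ejecting 2. So w(1) = 2. P is now [].

So w = 2 5 1 4 7 3 6.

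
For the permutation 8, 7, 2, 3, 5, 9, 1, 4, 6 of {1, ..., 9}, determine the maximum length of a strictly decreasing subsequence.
4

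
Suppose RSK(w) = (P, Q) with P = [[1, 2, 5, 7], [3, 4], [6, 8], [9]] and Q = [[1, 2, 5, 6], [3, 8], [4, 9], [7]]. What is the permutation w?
3 9 6 4 5 8 1 7 2

Reverse the RSK construction: for i from n down to 1, find the cell of Q containing i, remove the entry at that cell from P, and reverse-bump it up through P; the value ejected from row 1 is w(i).

Step i=9: Q has 9 at row 3, column 2; remove 8 from row 3 of P and reverse-bump: 8 enters row 2 and ejects 4; 4 enters row 1 and ejects 2. So w(9) = 2. P is now [[1, 4, 5, 7], [3, 8], [6], [9]].
Step i=8: Q has 8 at row 2, column 2; remove 8 from row 2 of P and reverse-bump: 8 enters row 1 and ejects 7. So w(8) = 7. P is now [[1, 4, 5, 8], [3], [6], [9]].
Step i=7: Q has 7 at row 4, column 1; remove 9 from row 4 of P and reverse-bump: 9 enters row 3 and ejects 6; 6 enters row 2 and ejects 3; 3 enters row 1 and ejects 1. So w(7) = 1. P is now [[3, 4, 5, 8], [6], [9]].
Step i=6: Q has 6 at row 1, column 4; remove that cell from P, ejecting 8. So w(6) = 8. P is now [[3, 4, 5], [6], [9]].
Step i=5: Q has 5 at row 1, column 3; remove that cell from P, ejecting 5. So w(5) = 5. P is now [[3, 4], [6], [9]].
Step i=4: Q has 4 at row 3, column 1; remove 9 from row 3 of P and reverse-bump: 9 enters row 2 and ejects 6; 6 enters row 1 and ejects 4. So w(4) = 4. P is now [[3, 6], [9]].
Step i=3: Q has 3 at row 2, column 1; remove 9 from row 2 of P and reverse-bump: 9 enters row 1 and ejects 6. So w(3) = 6. P is now [[3, 9]].
Step i=2: Q has 2 at row 1, column 2; remove that cell from P, ejecting 9. So w(2) = 9. P is now [[3]].
Step i=1: Q has 1 at row 1, column 1; remove that cell from P, ejecting 3. So w(1) = 3. P is now [].

So w = 3 9 6 4 5 8 1 7 2.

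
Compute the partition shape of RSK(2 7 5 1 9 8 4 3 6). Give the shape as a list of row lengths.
Row-insert each entry into an empty tableau.

After inserting 2: P = [[2]].
After inserting 7: P = [[2, 7]].
After inserting 5: P = [[2, 5], [7]].
After inserting 1: P = [[1, 5], [2], [7]].
After inserting 9: P = [[1, 5, 9], [2], [7]].
After inserting 8: P = [[1, 5, 8], [2, 9], [7]].
After inserting 4: P = [[1, 4, 8], [2, 5], [7, 9]].
After inserting 3: P = [[1, 3, 8], [2, 4], [5, 9], [7]].
After inserting 6: P = [[1, 3, 6], [2, 4, 8], [5, 9], [7]].

The final insertion tableau P = [[1, 3, 6], [2, 4, 8], [5, 9], [7]] has shape [3, 3, 2, 1].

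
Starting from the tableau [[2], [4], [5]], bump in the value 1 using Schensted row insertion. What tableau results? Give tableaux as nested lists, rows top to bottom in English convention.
In row 1, 1 replaces 2 (the leftmost entry greater than 1); 2 is bumped to row 2. In row 2, 2 replaces 4 (the leftmost entry greater than 2); 4 is bumped to row 3. In row 3, 4 replaces 5 (the leftmost entry greater than 4); 5 is bumped to row 4. 5 starts a new row 4. The new tableau is [[1], [2], [4], [5]].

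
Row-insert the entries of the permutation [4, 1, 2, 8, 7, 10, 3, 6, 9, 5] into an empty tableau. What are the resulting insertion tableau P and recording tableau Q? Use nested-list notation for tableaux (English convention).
P = [[1, 2, 3, 5, 9], [4, 6, 10], [7], [8]], Q = [[1, 3, 4, 6, 9], [2, 5, 8], [7], [10]]

Insert each entry of the permutation into P by Schensted row insertion, recording in Q the position of each new cell.

After inserting 4: P = [[4]].
After inserting 1: P = [[1], [4]].
After inserting 2: P = [[1, 2], [4]].
After inserting 8: P = [[1, 2, 8], [4]].
After inserting 7: P = [[1, 2, 7], [4, 8]].
After inserting 10: P = [[1, 2, 7, 10], [4, 8]].
After inserting 3: P = [[1, 2, 3, 10], [4, 7], [8]].
After inserting 6: P = [[1, 2, 3, 6], [4, 7, 10], [8]].
After inserting 9: P = [[1, 2, 3, 6, 9], [4, 7, 10], [8]].
After inserting 5: P = [[1, 2, 3, 5, 9], [4, 6, 10], [7], [8]].

So P = [[1, 2, 3, 5, 9], [4, 6, 10], [7], [8]], Q = [[1, 3, 4, 6, 9], [2, 5, 8], [7], [10]].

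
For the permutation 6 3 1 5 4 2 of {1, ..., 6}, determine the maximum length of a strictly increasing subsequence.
2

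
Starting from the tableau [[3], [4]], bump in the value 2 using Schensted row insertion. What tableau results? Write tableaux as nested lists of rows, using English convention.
[[2], [3], [4]]

In row 1, 2 replaces 3 (the leftmost entry greater than 2); 3 is bumped to row 2. In row 2, 3 replaces 4 (the leftmost entry greater than 3); 4 is bumped to row 3. 4 starts a new row 3. The new tableau is [[2], [3], [4]].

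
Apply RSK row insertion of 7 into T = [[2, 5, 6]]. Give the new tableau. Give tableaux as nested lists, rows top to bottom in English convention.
7 is larger than every entry of row 1, so it is appended to row 1. The new tableau is [[2, 5, 6, 7]].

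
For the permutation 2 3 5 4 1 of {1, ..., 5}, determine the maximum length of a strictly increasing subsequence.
3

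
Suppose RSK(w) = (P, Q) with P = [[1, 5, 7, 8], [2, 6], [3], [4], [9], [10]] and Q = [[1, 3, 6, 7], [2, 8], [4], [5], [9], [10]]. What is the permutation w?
Reverse RSK: for i = n, n-1, ..., 1, locate i in Q, remove the corresponding corner cell from P, and reverse-bump its entry up through P; the value ejected from row 1 is w(i).

So w = 10 4 9 6 3 7 8 5 2 1.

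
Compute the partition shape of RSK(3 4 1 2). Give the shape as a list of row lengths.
[2, 2]

RSK row insertion gives P = [[1, 2], [3, 4]], which has shape [2, 2].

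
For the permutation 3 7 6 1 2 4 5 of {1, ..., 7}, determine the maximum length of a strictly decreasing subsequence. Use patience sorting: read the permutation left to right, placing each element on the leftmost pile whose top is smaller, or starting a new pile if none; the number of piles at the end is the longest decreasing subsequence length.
3: new pile. tops = [3]
7: onto pile 1 (replacing 3). tops = [7]
6: new pile. tops = [7, 6]
1: new pile. tops = [7, 6, 1]
2: onto pile 3 (replacing 1). tops = [7, 6, 2]
4: onto pile 3 (replacing 2). tops = [7, 6, 4]
5: onto pile 3 (replacing 4). tops = [7, 6, 5]

3 piles, so the longest decreasing subsequence has length 3.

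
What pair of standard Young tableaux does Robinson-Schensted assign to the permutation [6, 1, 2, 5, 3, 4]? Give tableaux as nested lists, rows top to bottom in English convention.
P = [[1, 2, 3, 4], [5], [6]], Q = [[1, 3, 4, 6], [2], [5]]

Insert each entry of the permutation into P by Schensted row insertion, recording in Q the position of each new cell.

Insert 6: appended to row 1. P = [[6]], Q = [[1]].
Insert 1: 1 bumps 6 from row 1; 6 starts row 2. P = [[1], [6]], Q = [[1], [2]].
Insert 2: appended to row 1. P = [[1, 2], [6]], Q = [[1, 3], [2]].
Insert 5: appended to row 1. P = [[1, 2, 5], [6]], Q = [[1, 3, 4], [2]].
Insert 3: 3 bumps 5 from row 1; 5 bumps 6 from row 2; 6 starts row 3. P = [[1, 2, 3], [5], [6]], Q = [[1, 3, 4], [2], [5]].
Insert 4: appended to row 1. P = [[1, 2, 3, 4], [5], [6]], Q = [[1, 3, 4, 6], [2], [5]].

So P = [[1, 2, 3, 4], [5], [6]], Q = [[1, 3, 4, 6], [2], [5]].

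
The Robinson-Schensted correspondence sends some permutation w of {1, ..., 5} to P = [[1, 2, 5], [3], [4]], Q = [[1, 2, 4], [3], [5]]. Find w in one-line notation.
Reverse RSK: for i = n, n-1, ..., 1, locate i in Q, remove the corresponding corner cell from P, and reverse-bump its entry up through P; the value ejected from row 1 is w(i).

So w = 1 4 3 5 2.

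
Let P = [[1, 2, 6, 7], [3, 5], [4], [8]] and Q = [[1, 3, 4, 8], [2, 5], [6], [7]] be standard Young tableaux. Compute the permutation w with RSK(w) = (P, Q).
Reverse the RSK construction: for i from n down to 1, find the cell of Q containing i, remove the entry at that cell from P, and reverse-bump it up through P; the value ejected from row 1 is w(i).

Step i=8: Q has 8 at row 1, column 4; remove that cell from P, ejecting 7. So w(8) = 7. P is now [[1, 2, 6], [3, 5], [4], [8]].
Step i=7: Q has 7 at row 4, column 1; remove 8 from row 4 of P and reverse-bump: 8 enters row 3 and ejects 4; 4 enters row 2 and ejects 3; 3 enters row 1 and ejects 2. So w(7) = 2. P is now [[1, 3, 6], [4, 5], [8]].
Step i=6: Q has 6 at row 3, column 1; remove 8 from row 3 of P and reverse-bump: 8 enters row 2 and ejects 5; 5 enters row 1 and ejects 3. So w(6) = 3. P is now [[1, 5, 6], [4, 8]].
Step i=5: Q has 5 at row 2, column 2; remove 8 from row 2 of P and reverse-bump: 8 enters row 1 and ejects 6. So w(5) = 6. P is now [[1, 5, 8], [4]].
Step i=4: Q has 4 at row 1, column 3; remove that cell from P, ejecting 8. So w(4) = 8. P is now [[1, 5], [4]].
Step i=3: Q has 3 at row 1, column 2; remove that cell from P, ejecting 5. So w(3) = 5. P is now [[1], [4]].
Step i=2: Q has 2 at row 2, column 1; remove 4 from row 2 of P and reverse-bump: 4 enters row 1 and ejects 1. So w(2) = 1. P is now [[4]].
Step i=1: Q has 1 at row 1, column 1; remove that cell from P, ejecting 4. So w(1) = 4. P is now [].

So w = 4 1 5 8 6 3 2 7.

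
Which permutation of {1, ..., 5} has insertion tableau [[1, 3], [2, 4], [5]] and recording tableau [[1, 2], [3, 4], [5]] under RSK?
Reverse the RSK construction: for i from n down to 1, find the cell of Q containing i, remove the entry at that cell from P, and reverse-bump it up through P; the value ejected from row 1 is w(i).

Step i=5: Q has 5 at row 3, column 1; remove 5 from row 3 of P and reverse-bump: 5 enters row 2 and ejects 4; 4 enters row 1 and ejects 3. So w(5) = 3. P is now [[1, 4], [2, 5]].
Step i=4: Q has 4 at row 2, column 2; remove 5 from row 2 of P and reverse-bump: 5 enters row 1 and ejects 4. So w(4) = 4. P is now [[1, 5], [2]].
Step i=3: Q has 3 at row 2, column 1; remove 2 from row 2 of P and reverse-bump: 2 enters row 1 and ejects 1. So w(3) = 1. P is now [[2, 5]].
Step i=2: Q has 2 at row 1, column 2; remove that cell from P, ejecting 5. So w(2) = 5. P is now [[2]].
Step i=1: Q has 1 at row 1, column 1; remove that cell from P, ejecting 2. So w(1) = 2. P is now [].

So w = 2 5 1 4 3.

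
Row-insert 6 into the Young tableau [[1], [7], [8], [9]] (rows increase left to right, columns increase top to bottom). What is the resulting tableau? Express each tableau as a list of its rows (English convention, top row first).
[[1, 6], [7], [8], [9]]

6 is larger than every entry of row 1, so it is appended to row 1. The new tableau is [[1, 6], [7], [8], [9]].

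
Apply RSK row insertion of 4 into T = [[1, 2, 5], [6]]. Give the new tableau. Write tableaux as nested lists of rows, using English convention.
In row 1, 4 replaces 5 (the leftmost entry greater than 4); 5 is bumped to row 2. In row 2, 5 replaces 6 (the leftmost entry greater than 5); 6 is bumped to row 3. 6 starts a new row 3. The new tableau is [[1, 2, 4], [5], [6]].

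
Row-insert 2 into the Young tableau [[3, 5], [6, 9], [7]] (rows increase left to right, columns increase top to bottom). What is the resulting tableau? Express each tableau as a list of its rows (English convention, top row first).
In row 1, 2 replaces 3 (the leftmost entry greater than 2); 3 is bumped to row 2. In row 2, 3 replaces 6 (the leftmost entry greater than 3); 6 is bumped to row 3. In row 3, 6 replaces 7 (the leftmost entry greater than 6); 7 is bumped to row 4. 7 starts a new row 4. The new tableau is [[2, 5], [3, 9], [6], [7]].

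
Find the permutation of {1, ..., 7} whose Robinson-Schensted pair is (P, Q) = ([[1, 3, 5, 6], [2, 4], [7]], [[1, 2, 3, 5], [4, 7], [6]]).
2 4 7 5 6 1 3

Reverse RSK: for i = n, n-1, ..., 1, locate i in Q, remove the corresponding corner cell from P, and reverse-bump its entry up through P; the value ejected from row 1 is w(i).

So w = 2 4 7 5 6 1 3.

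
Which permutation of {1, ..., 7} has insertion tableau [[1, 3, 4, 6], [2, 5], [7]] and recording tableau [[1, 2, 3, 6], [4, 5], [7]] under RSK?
Reverse RSK: for i = n, n-1, ..., 1, locate i in Q, remove the corresponding corner cell from P, and reverse-bump its entry up through P; the value ejected from row 1 is w(i).

So w = 2 3 7 1 5 6 4.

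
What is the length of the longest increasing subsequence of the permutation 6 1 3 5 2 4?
3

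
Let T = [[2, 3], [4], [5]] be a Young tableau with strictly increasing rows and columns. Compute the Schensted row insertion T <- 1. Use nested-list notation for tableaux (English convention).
In row 1, 1 replaces 2 (the leftmost entry greater than 1); 2 is bumped to row 2. In row 2, 2 replaces 4 (the leftmost entry greater than 2); 4 is bumped to row 3. In row 3, 4 replaces 5 (the leftmost entry greater than 4); 5 is bumped to row 4. 5 starts a new row 4. The new tableau is [[1, 3], [2], [4], [5]].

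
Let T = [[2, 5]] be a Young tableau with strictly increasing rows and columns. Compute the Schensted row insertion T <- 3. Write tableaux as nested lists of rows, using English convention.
[[2, 3], [5]]

In row 1, 3 replaces 5 (the leftmost entry greater than 3); 5 is bumped to row 2. 5 starts a new row 2. The new tableau is [[2, 3], [5]].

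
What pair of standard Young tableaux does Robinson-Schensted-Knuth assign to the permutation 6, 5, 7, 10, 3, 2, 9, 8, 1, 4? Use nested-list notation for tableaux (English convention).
Insert each entry of the permutation into P by Schensted row insertion, recording in Q the position of each new cell.

Insert 6: appended to row 1. P = [[6]].
Insert 5: 5 bumps 6 from row 1; 6 starts row 2. P = [[5], [6]].
Insert 7: appended to row 1. P = [[5, 7], [6]].
Insert 10: appended to row 1. P = [[5, 7, 10], [6]].
Insert 3: 3 bumps 5 from row 1; 5 bumps 6 from row 2; 6 starts row 3. P = [[3, 7, 10], [5], [6]].
Insert 2: 2 bumps 3 from row 1; 3 bumps 5 from row 2; 5 bumps 6 from row 3; 6 starts row 4. P = [[2, 7, 10], [3], [5], [6]].
Insert 9: 9 bumps 10 from row 1; 10 appends to row 2. P = [[2, 7, 9], [3, 10], [5], [6]].
Insert 8: 8 bumps 9 from row 1; 9 bumps 10 from row 2; 10 appends to row 3. P = [[2, 7, 8], [3, 9], [5, 10], [6]].
Insert 1: 1 bumps 2 from row 1; 2 bumps 3 from row 2; 3 bumps 5 from row 3; 5 bumps 6 from row 4; 6 starts row 5. P = [[1, 7, 8], [2, 9], [3, 10], [5], [6]].
Insert 4: 4 bumps 7 from row 1; 7 bumps 9 from row 2; 9 bumps 10 from row 3; 10 appends to row 4. P = [[1, 4, 8], [2, 7], [3, 9], [5, 10], [6]].

So P = [[1, 4, 8], [2, 7], [3, 9], [5, 10], [6]], Q = [[1, 3, 4], [2, 7], [5, 8], [6, 10], [9]].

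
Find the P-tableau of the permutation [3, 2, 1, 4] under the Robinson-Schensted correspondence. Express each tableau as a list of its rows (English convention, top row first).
Insert 3: appended to row 1. P = [[3]].
Insert 2: 2 bumps 3 from row 1; 3 starts row 2. P = [[2], [3]].
Insert 1: 1 bumps 2 from row 1; 2 bumps 3 from row 2; 3 starts row 3. P = [[1], [2], [3]].
Insert 4: appended to row 1. P = [[1, 4], [2], [3]].

So P = [[1, 4], [2], [3]].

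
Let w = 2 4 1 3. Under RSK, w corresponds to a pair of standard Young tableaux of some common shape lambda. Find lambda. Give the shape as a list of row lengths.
RSK row insertion gives P = [[1, 3], [2, 4]], which has shape [2, 2].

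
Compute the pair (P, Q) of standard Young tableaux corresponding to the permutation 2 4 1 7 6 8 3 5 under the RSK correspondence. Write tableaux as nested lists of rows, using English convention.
Insert each entry of the permutation into P by Schensted row insertion, recording in Q the position of each new cell.

Insert 2: appended to row 1. P = [[2]], Q = [[1]].
Insert 4: appended to row 1. P = [[2, 4]], Q = [[1, 2]].
Insert 1: 1 bumps 2 from row 1; 2 starts row 2. P = [[1, 4], [2]], Q = [[1, 2], [3]].
Insert 7: appended to row 1. P = [[1, 4, 7], [2]], Q = [[1, 2, 4], [3]].
Insert 6: 6 bumps 7 from row 1; 7 appends to row 2. P = [[1, 4, 6], [2, 7]], Q = [[1, 2, 4], [3, 5]].
Insert 8: appended to row 1. P = [[1, 4, 6, 8], [2, 7]], Q = [[1, 2, 4, 6], [3, 5]].
Insert 3: 3 bumps 4 from row 1; 4 bumps 7 from row 2; 7 starts row 3. P = [[1, 3, 6, 8], [2, 4], [7]], Q = [[1, 2, 4, 6], [3, 5], [7]].
Insert 5: 5 bumps 6 from row 1; 6 appends to row 2. P = [[1, 3, 5, 8], [2, 4, 6], [7]], Q = [[1, 2, 4, 6], [3, 5, 8], [7]].

So P = [[1, 3, 5, 8], [2, 4, 6], [7]], Q = [[1, 2, 4, 6], [3, 5, 8], [7]].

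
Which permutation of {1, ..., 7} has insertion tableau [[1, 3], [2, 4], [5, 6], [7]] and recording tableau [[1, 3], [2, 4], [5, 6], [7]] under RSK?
5 2 7 6 1 4 3

Reverse the RSK construction: for i from n down to 1, find the cell of Q containing i, remove the entry at that cell from P, and reverse-bump it up through P; the value ejected from row 1 is w(i).

Step i=7: Q has 7 at row 4, column 1; remove 7 from row 4 of P and reverse-bump: 7 enters row 3 and ejects 6; 6 enters row 2 and ejects 4; 4 enters row 1 and ejects 3. So w(7) = 3. P is now [[1, 4], [2, 6], [5, 7]].
Step i=6: Q has 6 at row 3, column 2; remove 7 from row 3 of P and reverse-bump: 7 enters row 2 and ejects 6; 6 enters row 1 and ejects 4. So w(6) = 4. P is now [[1, 6], [2, 7], [5]].
Step i=5: Q has 5 at row 3, column 1; remove 5 from row 3 of P and reverse-bump: 5 enters row 2 and ejects 2; 2 enters row 1 and ejects 1. So w(5) = 1. P is now [[2, 6], [5, 7]].
Step i=4: Q has 4 at row 2, column 2; remove 7 from row 2 of P and reverse-bump: 7 enters row 1 and ejects 6. So w(4) = 6. P is now [[2, 7], [5]].
Step i=3: Q has 3 at row 1, column 2; remove that cell from P, ejecting 7. So w(3) = 7. P is now [[2], [5]].
Step i=2: Q has 2 at row 2, column 1; remove 5 from row 2 of P and reverse-bump: 5 enters row 1 and ejects 2. So w(2) = 2. P is now [[5]].
Step i=1: Q has 1 at row 1, column 1; remove that cell from P, ejecting 5. So w(1) = 5. P is now [].

So w = 5 2 7 6 1 4 3.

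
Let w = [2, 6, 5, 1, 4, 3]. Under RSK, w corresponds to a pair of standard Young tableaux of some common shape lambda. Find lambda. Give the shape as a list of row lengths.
[2, 2, 1, 1]

RSK row insertion gives P = [[1, 3], [2, 4], [5], [6]], which has shape [2, 2, 1, 1].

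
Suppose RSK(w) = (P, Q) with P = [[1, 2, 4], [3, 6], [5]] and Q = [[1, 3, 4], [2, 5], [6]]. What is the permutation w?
5 1 3 6 4 2

Reverse the RSK construction: for i from n down to 1, find the cell of Q containing i, remove the entry at that cell from P, and reverse-bump it up through P; the value ejected from row 1 is w(i).

Step i=6: Q has 6 at row 3, column 1; remove 5 from row 3 of P and reverse-bump: 5 enters row 2 and ejects 3; 3 enters row 1 and ejects 2. So w(6) = 2. P is now [[1, 3, 4], [5, 6]].
Step i=5: Q has 5 at row 2, column 2; remove 6 from row 2 of P and reverse-bump: 6 enters row 1 and ejects 4. So w(5) = 4. P is now [[1, 3, 6], [5]].
Step i=4: Q has 4 at row 1, column 3; remove that cell from P, ejecting 6. So w(4) = 6. P is now [[1, 3], [5]].
Step i=3: Q has 3 at row 1, column 2; remove that cell from P, ejecting 3. So w(3) = 3. P is now [[1], [5]].
Step i=2: Q has 2 at row 2, column 1; remove 5 from row 2 of P and reverse-bump: 5 enters row 1 and ejects 1. So w(2) = 1. P is now [[5]].
Step i=1: Q has 1 at row 1, column 1; remove that cell from P, ejecting 5. So w(1) = 5. P is now [].

So w = 5 1 3 6 4 2.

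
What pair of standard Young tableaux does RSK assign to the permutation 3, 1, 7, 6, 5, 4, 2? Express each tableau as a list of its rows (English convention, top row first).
P = [[1, 2], [3, 4], [5], [6], [7]], Q = [[1, 3], [2, 4], [5], [6], [7]]

Insert each entry of the permutation into P by Schensted row insertion, recording in Q the position of each new cell.

Insert 3: appended to row 1. P = [[3]].
Insert 1: 1 bumps 3 from row 1; 3 starts row 2. P = [[1], [3]].
Insert 7: appended to row 1. P = [[1, 7], [3]].
Insert 6: 6 bumps 7 from row 1; 7 appends to row 2. P = [[1, 6], [3, 7]].
Insert 5: 5 bumps 6 from row 1; 6 bumps 7 from row 2; 7 starts row 3. P = [[1, 5], [3, 6], [7]].
Insert 4: 4 bumps 5 from row 1; 5 bumps 6 from row 2; 6 bumps 7 from row 3; 7 starts row 4. P = [[1, 4], [3, 5], [6], [7]].
Insert 2: 2 bumps 4 from row 1; 4 bumps 5 from row 2; 5 bumps 6 from row 3; 6 bumps 7 from row 4; 7 starts row 5. P = [[1, 2], [3, 4], [5], [6], [7]].

So P = [[1, 2], [3, 4], [5], [6], [7]], Q = [[1, 3], [2, 4], [5], [6], [7]].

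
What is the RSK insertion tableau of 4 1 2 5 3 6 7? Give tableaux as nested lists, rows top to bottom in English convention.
P = [[1, 2, 3, 6, 7], [4, 5]]

Insert 4: appended to row 1. P = [[4]].
Insert 1: 1 bumps 4 from row 1; 4 starts row 2. P = [[1], [4]].
Insert 2: appended to row 1. P = [[1, 2], [4]].
Insert 5: appended to row 1. P = [[1, 2, 5], [4]].
Insert 3: 3 bumps 5 from row 1; 5 appends to row 2. P = [[1, 2, 3], [4, 5]].
Insert 6: appended to row 1. P = [[1, 2, 3, 6], [4, 5]].
Insert 7: appended to row 1. P = [[1, 2, 3, 6, 7], [4, 5]].

So P = [[1, 2, 3, 6, 7], [4, 5]].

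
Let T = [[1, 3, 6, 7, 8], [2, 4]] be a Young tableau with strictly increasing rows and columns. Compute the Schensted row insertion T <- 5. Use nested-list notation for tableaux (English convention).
In row 1, 5 replaces 6 (the leftmost entry greater than 5); 6 is bumped to row 2. 6 is appended to row 2. The new tableau is [[1, 3, 5, 7, 8], [2, 4, 6]].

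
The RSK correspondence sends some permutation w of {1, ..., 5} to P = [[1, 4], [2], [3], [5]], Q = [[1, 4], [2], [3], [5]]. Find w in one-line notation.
5 3 2 4 1

Reverse the RSK construction: for i from n down to 1, find the cell of Q containing i, remove the entry at that cell from P, and reverse-bump it up through P; the value ejected from row 1 is w(i).

Step i=5: Q has 5 at row 4, column 1; remove 5 from row 4 of P and reverse-bump: 5 enters row 3 and ejects 3; 3 enters row 2 and ejects 2; 2 enters row 1 and ejects 1. So w(5) = 1. P is now [[2, 4], [3], [5]].
Step i=4: Q has 4 at row 1, column 2; remove that cell from P, ejecting 4. So w(4) = 4. P is now [[2], [3], [5]].
Step i=3: Q has 3 at row 3, column 1; remove 5 from row 3 of P and reverse-bump: 5 enters row 2 and ejects 3; 3 enters row 1 and ejects 2. So w(3) = 2. P is now [[3], [5]].
Step i=2: Q has 2 at row 2, column 1; remove 5 from row 2 of P and reverse-bump: 5 enters row 1 and ejects 3. So w(2) = 3. P is now [[5]].
Step i=1: Q has 1 at row 1, column 1; remove that cell from P, ejecting 5. So w(1) = 5. P is now [].

So w = 5 3 2 4 1.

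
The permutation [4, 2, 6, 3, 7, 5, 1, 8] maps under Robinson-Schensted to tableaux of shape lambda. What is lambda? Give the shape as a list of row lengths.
[4, 3, 1]

Row-insert each entry into an empty tableau.

After inserting 4: P = [[4]].
After inserting 2: P = [[2], [4]].
After inserting 6: P = [[2, 6], [4]].
After inserting 3: P = [[2, 3], [4, 6]].
After inserting 7: P = [[2, 3, 7], [4, 6]].
After inserting 5: P = [[2, 3, 5], [4, 6, 7]].
After inserting 1: P = [[1, 3, 5], [2, 6, 7], [4]].
After inserting 8: P = [[1, 3, 5, 8], [2, 6, 7], [4]].

The final insertion tableau P = [[1, 3, 5, 8], [2, 6, 7], [4]] has shape [4, 3, 1].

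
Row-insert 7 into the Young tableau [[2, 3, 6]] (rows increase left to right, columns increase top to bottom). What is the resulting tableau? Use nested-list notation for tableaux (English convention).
7 is larger than every entry of row 1, so it is appended to row 1. The new tableau is [[2, 3, 6, 7]].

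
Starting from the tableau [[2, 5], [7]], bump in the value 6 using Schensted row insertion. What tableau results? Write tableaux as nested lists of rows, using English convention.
6 is larger than every entry of row 1, so it is appended to row 1. The new tableau is [[2, 5, 6], [7]].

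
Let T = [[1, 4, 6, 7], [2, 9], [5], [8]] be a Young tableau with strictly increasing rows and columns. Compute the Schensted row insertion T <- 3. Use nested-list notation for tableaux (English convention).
[[1, 3, 6, 7], [2, 4], [5, 9], [8]]

In row 1, 3 replaces 4 (the leftmost entry greater than 3); 4 is bumped to row 2. In row 2, 4 replaces 9 (the leftmost entry greater than 4); 9 is bumped to row 3. 9 is appended to row 3. The new tableau is [[1, 3, 6, 7], [2, 4], [5, 9], [8]].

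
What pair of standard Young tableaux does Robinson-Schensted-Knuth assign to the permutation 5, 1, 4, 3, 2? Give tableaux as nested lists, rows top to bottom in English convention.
Insert each entry of the permutation into P by Schensted row insertion, recording in Q the position of each new cell.

Insert 5: appended to row 1. P = [[5]], Q = [[1]].
Insert 1: 1 bumps 5 from row 1; 5 starts row 2. P = [[1], [5]], Q = [[1], [2]].
Insert 4: appended to row 1. P = [[1, 4], [5]], Q = [[1, 3], [2]].
Insert 3: 3 bumps 4 from row 1; 4 bumps 5 from row 2; 5 starts row 3. P = [[1, 3], [4], [5]], Q = [[1, 3], [2], [4]].
Insert 2: 2 bumps 3 from row 1; 3 bumps 4 from row 2; 4 bumps 5 from row 3; 5 starts row 4. P = [[1, 2], [3], [4], [5]], Q = [[1, 3], [2], [4], [5]].

So P = [[1, 2], [3], [4], [5]], Q = [[1, 3], [2], [4], [5]].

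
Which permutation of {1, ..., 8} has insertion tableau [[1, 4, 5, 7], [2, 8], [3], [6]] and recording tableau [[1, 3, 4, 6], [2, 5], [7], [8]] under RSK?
6 3 4 8 5 7 2 1

Reverse RSK: for i = n, n-1, ..., 1, locate i in Q, remove the corresponding corner cell from P, and reverse-bump its entry up through P; the value ejected from row 1 is w(i).

So w = 6 3 4 8 5 7 2 1.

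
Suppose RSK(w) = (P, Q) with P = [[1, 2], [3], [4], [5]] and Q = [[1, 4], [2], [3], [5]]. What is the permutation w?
Reverse the RSK construction: for i from n down to 1, find the cell of Q containing i, remove the entry at that cell from P, and reverse-bump it up through P; the value ejected from row 1 is w(i).

Step i=5: Q has 5 at row 4, column 1; remove 5 from row 4 of P and reverse-bump: 5 enters row 3 and ejects 4; 4 enters row 2 and ejects 3; 3 enters row 1 and ejects 2. So w(5) = 2. P is now [[1, 3], [4], [5]].
Step i=4: Q has 4 at row 1, column 2; remove that cell from P, ejecting 3. So w(4) = 3. P is now [[1], [4], [5]].
Step i=3: Q has 3 at row 3, column 1; remove 5 from row 3 of P and reverse-bump: 5 enters row 2 and ejects 4; 4 enters row 1 and ejects 1. So w(3) = 1. P is now [[4], [5]].
Step i=2: Q has 2 at row 2, column 1; remove 5 from row 2 of P and reverse-bump: 5 enters row 1 and ejects 4. So w(2) = 4. P is now [[5]].
Step i=1: Q has 1 at row 1, column 1; remove that cell from P, ejecting 5. So w(1) = 5. P is now [].

So w = 5 4 1 3 2.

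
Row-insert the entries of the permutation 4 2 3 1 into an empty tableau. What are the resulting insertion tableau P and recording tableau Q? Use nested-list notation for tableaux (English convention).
P = [[1, 3], [2], [4]], Q = [[1, 3], [2], [4]]

Insert each entry of the permutation into P by Schensted row insertion, recording in Q the position of each new cell.

Insert 4: appended to row 1. P = [[4]].
Insert 2: 2 bumps 4 from row 1; 4 starts row 2. P = [[2], [4]].
Insert 3: appended to row 1. P = [[2, 3], [4]].
Insert 1: 1 bumps 2 from row 1; 2 bumps 4 from row 2; 4 starts row 3. P = [[1, 3], [2], [4]].

So P = [[1, 3], [2], [4]], Q = [[1, 3], [2], [4]].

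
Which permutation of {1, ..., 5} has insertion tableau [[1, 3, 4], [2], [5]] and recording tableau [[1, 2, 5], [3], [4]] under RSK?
Reverse the RSK construction: for i from n down to 1, find the cell of Q containing i, remove the entry at that cell from P, and reverse-bump it up through P; the value ejected from row 1 is w(i).

Step i=5: Q has 5 at row 1, column 3; remove that cell from P, ejecting 4. So w(5) = 4. P is now [[1, 3], [2], [5]].
Step i=4: Q has 4 at row 3, column 1; remove 5 from row 3 of P and reverse-bump: 5 enters row 2 and ejects 2; 2 enters row 1 and ejects 1. So w(4) = 1. P is now [[2, 3], [5]].
Step i=3: Q has 3 at row 2, column 1; remove 5 from row 2 of P and reverse-bump: 5 enters row 1 and ejects 3. So w(3) = 3. P is now [[2, 5]].
Step i=2: Q has 2 at row 1, column 2; remove that cell from P, ejecting 5. So w(2) = 5. P is now [[2]].
Step i=1: Q has 1 at row 1, column 1; remove that cell from P, ejecting 2. So w(1) = 2. P is now [].

So w = 2 5 3 1 4.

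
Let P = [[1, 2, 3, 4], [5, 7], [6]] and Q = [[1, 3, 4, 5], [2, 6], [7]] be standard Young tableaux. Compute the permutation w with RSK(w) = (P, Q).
Reverse the RSK construction: for i from n down to 1, find the cell of Q containing i, remove the entry at that cell from P, and reverse-bump it up through P; the value ejected from row 1 is w(i).

Step i=7: Q has 7 at row 3, column 1; remove 6 from row 3 of P and reverse-bump: 6 enters row 2 and ejects 5; 5 enters row 1 and ejects 4. So w(7) = 4. P is now [[1, 2, 3, 5], [6, 7]].
Step i=6: Q has 6 at row 2, column 2; remove 7 from row 2 of P and reverse-bump: 7 enters row 1 and ejects 5. So w(6) = 5. P is now [[1, 2, 3, 7], [6]].
Step i=5: Q has 5 at row 1, column 4; remove that cell from P, ejecting 7. So w(5) = 7. P is now [[1, 2, 3], [6]].
Step i=4: Q has 4 at row 1, column 3; remove that cell from P, ejecting 3. So w(4) = 3. P is now [[1, 2], [6]].
Step i=3: Q has 3 at row 1, column 2; remove that cell from P, ejecting 2. So w(3) = 2. P is now [[1], [6]].
Step i=2: Q has 2 at row 2, column 1; remove 6 from row 2 of P and reverse-bump: 6 enters row 1 and ejects 1. So w(2) = 1. P is now [[6]].
Step i=1: Q has 1 at row 1, column 1; remove that cell from P, ejecting 6. So w(1) = 6. P is now [].

So w = 6 1 2 3 7 5 4.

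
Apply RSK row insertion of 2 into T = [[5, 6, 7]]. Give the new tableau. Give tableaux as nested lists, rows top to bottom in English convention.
In row 1, 2 replaces 5 (the leftmost entry greater than 2); 5 is bumped to row 2. 5 starts a new row 2. The new tableau is [[2, 6, 7], [5]].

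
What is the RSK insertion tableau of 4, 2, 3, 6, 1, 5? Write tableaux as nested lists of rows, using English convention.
P = [[1, 3, 5], [2, 6], [4]]

Insert 4: appended to row 1. P = [[4]].
Insert 2: 2 bumps 4 from row 1; 4 starts row 2. P = [[2], [4]].
Insert 3: appended to row 1. P = [[2, 3], [4]].
Insert 6: appended to row 1. P = [[2, 3, 6], [4]].
Insert 1: 1 bumps 2 from row 1; 2 bumps 4 from row 2; 4 starts row 3. P = [[1, 3, 6], [2], [4]].
Insert 5: 5 bumps 6 from row 1; 6 appends to row 2. P = [[1, 3, 5], [2, 6], [4]].

So P = [[1, 3, 5], [2, 6], [4]].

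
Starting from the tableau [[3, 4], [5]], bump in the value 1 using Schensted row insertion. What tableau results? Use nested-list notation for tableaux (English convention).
In row 1, 1 replaces 3 (the leftmost entry greater than 1); 3 is bumped to row 2. In row 2, 3 replaces 5 (the leftmost entry greater than 3); 5 is bumped to row 3. 5 starts a new row 3. The new tableau is [[1, 4], [3], [5]].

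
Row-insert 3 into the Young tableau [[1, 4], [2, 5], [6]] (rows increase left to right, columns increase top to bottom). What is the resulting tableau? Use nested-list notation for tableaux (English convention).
[[1, 3], [2, 4], [5], [6]]

In row 1, 3 replaces 4 (the leftmost entry greater than 3); 4 is bumped to row 2. In row 2, 4 replaces 5 (the leftmost entry greater than 4); 5 is bumped to row 3. In row 3, 5 replaces 6 (the leftmost entry greater than 5); 6 is bumped to row 4. 6 starts a new row 4. The new tableau is [[1, 3], [2, 4], [5], [6]].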